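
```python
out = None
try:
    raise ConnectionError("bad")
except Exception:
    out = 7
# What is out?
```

Step-by-step execution trace:
1. `raise ConnectionError(...)` raises ConnectionError.
2. `except Exception` matches (ConnectionError is a subclass of Exception) → out = 7.
Result: 7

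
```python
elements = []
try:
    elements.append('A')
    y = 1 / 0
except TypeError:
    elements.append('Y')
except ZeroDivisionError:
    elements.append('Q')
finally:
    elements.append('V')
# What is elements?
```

Step-by-step execution trace:
1. try: `elements.append('A')` → elements = ['A'].
2. `y = 1 / 0` raises ZeroDivisionError.
3. `except TypeError` does not match ZeroDivisionError; skipped.
4. `except ZeroDivisionError` matches → `elements.append('Q')` → elements = ['A', 'Q'].
5. finally always runs: `elements.append('V')` → elements = ['A', 'Q', 'V'].
Result: ['A', 'Q', 'V']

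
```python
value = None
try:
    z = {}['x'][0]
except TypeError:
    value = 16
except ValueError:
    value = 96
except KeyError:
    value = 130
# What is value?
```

Step-by-step execution trace:
1. `z = {}['x'][0]` raises KeyError.
2. `except TypeError` does not match KeyError; skipped.
3. `except ValueError` does not match KeyError; skipped.
4. `except KeyError` matches → value = 130.
Result: 130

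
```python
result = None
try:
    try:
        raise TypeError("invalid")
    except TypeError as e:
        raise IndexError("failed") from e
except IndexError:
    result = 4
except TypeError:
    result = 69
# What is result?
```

Step-by-step execution trace:
1. Inner try raises TypeError; inner `except TypeError as e` catches it.
2. `raise IndexError(...) from e` raises IndexError (TypeError is attached as __cause__, but only IndexError is active).
3. Outer `except IndexError` matches → result = 4.
4. `except TypeError` is not reached.
Result: 4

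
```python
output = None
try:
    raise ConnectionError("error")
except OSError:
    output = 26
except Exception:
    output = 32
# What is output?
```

Step-by-step execution trace:
1. `raise ConnectionError(...)` raises ConnectionError.
2. `except OSError` matches (ConnectionError is a subclass of OSError) → output = 26.
3. `except Exception` is not reached.
Result: 26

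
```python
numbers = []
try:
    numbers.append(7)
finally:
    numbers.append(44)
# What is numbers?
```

Step-by-step execution trace:
1. try: `numbers.append(7)` → numbers = [7].
2. The try body completes without raising.
3. finally always runs: `numbers.append(44)` → numbers = [7, 44].
Result: [7, 44]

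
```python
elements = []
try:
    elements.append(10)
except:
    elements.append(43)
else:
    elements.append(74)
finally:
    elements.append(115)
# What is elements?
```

Step-by-step execution trace:
1. try: `elements.append(10)` → elements = [10]. No exception raised.
2. `except` is skipped.
3. `else` runs: `elements.append(74)` → elements = [10, 74].
4. `finally` always runs: `elements.append(115)` → elements = [10, 74, 115].
Result: [10, 74, 115]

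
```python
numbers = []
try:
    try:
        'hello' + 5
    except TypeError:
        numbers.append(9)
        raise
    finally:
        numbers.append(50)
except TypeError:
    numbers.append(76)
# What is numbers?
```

Step-by-step execution trace:
1. Inner try: `'hello' + 5` raises TypeError.
2. Inner `except TypeError` matches → `numbers.append(9)` → numbers = [9].
3. bare `raise` re-raises TypeError.
4. Inner `finally` runs during unwinding: `numbers.append(50)` → numbers = [9, 50].
5. Outer `except TypeError` matches → `numbers.append(76)` → numbers = [9, 50, 76].
Result: [9, 50, 76]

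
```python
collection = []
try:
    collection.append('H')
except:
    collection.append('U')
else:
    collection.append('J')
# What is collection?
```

Step-by-step execution trace:
1. try: `collection.append('H')` → collection = ['H']. No exception raised.
2. `except` is skipped.
3. `else` runs (try completed without exception): `collection.append('J')` → collection = ['H', 'J'].
Result: ['H', 'J']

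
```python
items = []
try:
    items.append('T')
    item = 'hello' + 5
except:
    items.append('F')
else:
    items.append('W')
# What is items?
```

Step-by-step execution trace:
1. try: `items.append('T')` → items = ['T'].
2. `item = 'hello' + 5` raises TypeError.
3. bare `except` matches → `items.append('F')` → items = ['T', 'F'].
4. `else` is skipped (an exception was raised).
Result: ['T', 'F']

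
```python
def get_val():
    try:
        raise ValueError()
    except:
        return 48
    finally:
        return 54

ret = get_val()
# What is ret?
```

Step-by-step execution trace:
1. `get_val()` enters try: `raise ValueError()` raises ValueError.
2. bare `except` matches → `return 48` sets pending return value 48.
3. Before returning, `finally: return 54` runs and overrides the pending return.
4. get_val() returns 54 → ret = 54.
Result: 54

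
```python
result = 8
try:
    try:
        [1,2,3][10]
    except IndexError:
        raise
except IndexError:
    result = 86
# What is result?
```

Step-by-step execution trace:
1. Inner try: `[1,2,3][10]` raises IndexError.
2. Inner `except IndexError` matches; bare `raise` re-raises the same IndexError.
3. Outer `except IndexError` matches → result = 86.
Result: 86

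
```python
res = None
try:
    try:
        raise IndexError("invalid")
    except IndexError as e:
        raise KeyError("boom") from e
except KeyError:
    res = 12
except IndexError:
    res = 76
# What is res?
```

Step-by-step execution trace:
1. Inner try raises IndexError; inner `except IndexError as e` catches it.
2. `raise KeyError(...) from e` raises KeyError (IndexError is attached as __cause__, but only KeyError is active).
3. Outer `except KeyError` matches → res = 12.
4. `except IndexError` is not reached.
Result: 12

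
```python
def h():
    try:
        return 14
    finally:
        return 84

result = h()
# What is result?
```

Step-by-step execution trace:
1. `h()` enters try: `return 14` sets pending return value 14.
2. Before returning, `finally: return 84` runs and overrides the pending return.
3. h() returns 84 → result = 84.
Result: 84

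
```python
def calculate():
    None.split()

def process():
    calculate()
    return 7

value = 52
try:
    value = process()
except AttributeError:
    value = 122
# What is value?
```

Step-by-step execution trace:
1. value starts at 52.
2. try: `process()` calls `calculate()`.
3. `calculate()` evaluates `None.split()`, which raises AttributeError; it propagates through process (uncaught).
4. `return 7` in process is not reached; the assignment to value does not complete.
5. `except AttributeError` matches → value = 122.
Result: 122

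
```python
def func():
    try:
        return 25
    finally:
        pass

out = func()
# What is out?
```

Step-by-step execution trace:
1. `func()` enters try: `return 25` sets pending return value 25.
2. Before returning, `finally: pass` runs (no effect).
3. func() returns 25 → out = 25.
Result: 25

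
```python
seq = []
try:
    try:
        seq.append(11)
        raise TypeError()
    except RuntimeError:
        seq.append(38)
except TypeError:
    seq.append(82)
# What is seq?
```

Step-by-step execution trace:
1. Inner try: `seq.append(11)` → seq = [11].
2. `raise TypeError()` raises TypeError.
3. Inner `except RuntimeError` does not match TypeError; exception propagates to outer try.
4. Outer `except TypeError` matches → `seq.append(82)` → seq = [11, 82].
Result: [11, 82]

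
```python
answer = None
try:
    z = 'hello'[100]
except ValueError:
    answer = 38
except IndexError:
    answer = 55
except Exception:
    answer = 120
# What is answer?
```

Step-by-step execution trace:
1. `z = 'hello'[100]` raises IndexError.
2. `except ValueError` does not match IndexError; skipped.
3. `except IndexError` matches → answer = 55.
4. Remaining except clauses are skipped.
Result: 55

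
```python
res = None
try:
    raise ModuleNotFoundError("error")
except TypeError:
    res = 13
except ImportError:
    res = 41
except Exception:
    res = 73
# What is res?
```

Step-by-step execution trace:
1. `raise ModuleNotFoundError(...)` raises ModuleNotFoundError.
2. `except TypeError` does not match (ModuleNotFoundError is not a subclass of TypeError); skipped.
3. `except ImportError` matches (ModuleNotFoundError is a subclass of ImportError) → res = 41.
4. `except Exception` is not reached.
Result: 41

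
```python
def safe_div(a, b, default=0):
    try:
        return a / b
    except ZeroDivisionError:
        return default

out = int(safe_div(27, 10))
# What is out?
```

Step-by-step execution trace:
1. `safe_div(27, 10)` enters try: `return 27 / 10` → returns 2.7. No exception raised.
2. `except ZeroDivisionError` is skipped.
3. `int(2.7)` → 2 → out = 2.
Result: 2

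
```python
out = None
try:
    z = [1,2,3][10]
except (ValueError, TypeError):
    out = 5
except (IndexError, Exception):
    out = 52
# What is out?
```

Step-by-step execution trace:
1. `z = [1,2,3][10]` raises IndexError.
2. `except (ValueError, TypeError)` does not match IndexError; skipped.
3. `except (IndexError, Exception)` matches (IndexError is in the tuple) → out = 52.
Result: 52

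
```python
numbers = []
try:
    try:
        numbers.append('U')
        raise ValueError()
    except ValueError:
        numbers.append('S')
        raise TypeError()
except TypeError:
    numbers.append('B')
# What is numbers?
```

Step-by-step execution trace:
1. Inner try: `numbers.append('U')` → numbers = ['U'].
2. `raise ValueError()` raises ValueError.
3. Inner `except ValueError` matches → `numbers.append('S')` → numbers = ['U', 'S'].
4. `raise TypeError()` raises TypeError; propagates to outer try.
5. Outer `except TypeError` matches → `numbers.append('B')` → numbers = ['U', 'S', 'B'].
Result: ['U', 'S', 'B']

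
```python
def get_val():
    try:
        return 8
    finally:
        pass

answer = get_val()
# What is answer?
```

Step-by-step execution trace:
1. `get_val()` enters try: `return 8` sets pending return value 8.
2. Before returning, `finally: pass` runs (no effect).
3. get_val() returns 8 → answer = 8.
Result: 8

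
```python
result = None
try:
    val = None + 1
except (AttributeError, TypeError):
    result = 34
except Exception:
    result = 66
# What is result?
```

Step-by-step execution trace:
1. `val = None + 1` raises TypeError.
2. `except (AttributeError, TypeError)` matches (TypeError is in the tuple) → result = 34.
3. `except Exception` is not reached.
Result: 34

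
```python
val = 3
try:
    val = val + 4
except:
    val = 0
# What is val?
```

Step-by-step execution trace:
1. val starts at 3.
2. try: `val = val + 4` → val = 7. No exception raised.
3. `except` is skipped.
Result: 7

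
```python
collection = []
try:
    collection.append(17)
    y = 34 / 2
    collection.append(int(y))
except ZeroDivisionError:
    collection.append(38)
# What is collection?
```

Step-by-step execution trace:
1. try: `collection.append(17)` → collection = [17].
2. `y = 34 / 2` → y = 17.0. No exception raised.
3. `collection.append(int(y))` → collection = [17, 17].
4. `except ZeroDivisionError` is skipped (no exception was raised).
Result: [17, 17]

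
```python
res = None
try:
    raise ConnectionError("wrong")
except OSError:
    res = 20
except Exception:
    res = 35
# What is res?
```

Step-by-step execution trace:
1. `raise ConnectionError(...)` raises ConnectionError.
2. `except OSError` matches (ConnectionError is a subclass of OSError) → res = 20.
3. `except Exception` is not reached.
Result: 20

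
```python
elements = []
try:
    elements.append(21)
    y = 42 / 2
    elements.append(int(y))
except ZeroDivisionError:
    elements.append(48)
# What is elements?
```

Step-by-step execution trace:
1. try: `elements.append(21)` → elements = [21].
2. `y = 42 / 2` → y = 21.0. No exception raised.
3. `elements.append(int(y))` → elements = [21, 21].
4. `except ZeroDivisionError` is skipped (no exception was raised).
Result: [21, 21]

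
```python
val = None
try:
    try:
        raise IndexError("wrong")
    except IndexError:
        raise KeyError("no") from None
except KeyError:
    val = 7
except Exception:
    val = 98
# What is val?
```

Step-by-step execution trace:
1. Inner try raises IndexError; inner `except IndexError` catches it.
2. `raise KeyError(...) from None` raises KeyError (from None suppresses __context__, but the active exception is still KeyError).
3. Outer `except KeyError` matches → val = 7.
4. `except Exception` is not reached.
Result: 7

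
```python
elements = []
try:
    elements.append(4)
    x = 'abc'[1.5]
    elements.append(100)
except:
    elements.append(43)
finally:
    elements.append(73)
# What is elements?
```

Step-by-step execution trace:
1. try: `elements.append(4)` → elements = [4].
2. `x = 'abc'[1.5]` raises TypeError; `elements.append(100)` is not reached.
3. bare `except` matches → `elements.append(43)` → elements = [4, 43].
4. finally always runs: `elements.append(73)` → elements = [4, 43, 73].
Result: [4, 43, 73]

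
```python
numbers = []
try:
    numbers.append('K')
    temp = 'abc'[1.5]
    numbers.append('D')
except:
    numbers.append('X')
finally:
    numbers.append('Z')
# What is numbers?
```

Step-by-step execution trace:
1. try: `numbers.append('K')` → numbers = ['K'].
2. `temp = 'abc'[1.5]` raises TypeError; `numbers.append('D')` is not reached.
3. bare `except` matches → `numbers.append('X')` → numbers = ['K', 'X'].
4. finally always runs: `numbers.append('Z')` → numbers = ['K', 'X', 'Z'].
Result: ['K', 'X', 'Z']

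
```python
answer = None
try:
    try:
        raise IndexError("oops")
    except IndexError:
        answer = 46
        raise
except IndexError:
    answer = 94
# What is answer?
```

Step-by-step execution trace:
1. Inner try: `raise IndexError("oops")` raises IndexError.
2. Inner `except IndexError` matches → answer = 46.
3. bare `raise` re-raises the same IndexError.
4. Outer `except IndexError` matches → answer = 94.
Result: 94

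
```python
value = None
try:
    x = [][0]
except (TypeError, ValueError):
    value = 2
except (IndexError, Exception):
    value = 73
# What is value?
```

Step-by-step execution trace:
1. `x = [][0]` raises IndexError.
2. `except (TypeError, ValueError)` does not match IndexError; skipped.
3. `except (IndexError, Exception)` matches (IndexError is in the tuple) → value = 73.
Result: 73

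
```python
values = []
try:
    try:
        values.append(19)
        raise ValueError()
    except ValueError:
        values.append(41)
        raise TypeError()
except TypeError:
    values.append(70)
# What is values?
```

Step-by-step execution trace:
1. Inner try: `values.append(19)` → values = [19].
2. `raise ValueError()` raises ValueError.
3. Inner `except ValueError` matches → `values.append(41)` → values = [19, 41].
4. `raise TypeError()` raises TypeError; propagates to outer try.
5. Outer `except TypeError` matches → `values.append(70)` → values = [19, 41, 70].
Result: [19, 41, 70]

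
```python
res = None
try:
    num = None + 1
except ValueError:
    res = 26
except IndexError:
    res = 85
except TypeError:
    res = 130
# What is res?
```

Step-by-step execution trace:
1. `num = None + 1` raises TypeError.
2. `except ValueError` does not match TypeError; skipped.
3. `except IndexError` does not match TypeError; skipped.
4. `except TypeError` matches → res = 130.
Result: 130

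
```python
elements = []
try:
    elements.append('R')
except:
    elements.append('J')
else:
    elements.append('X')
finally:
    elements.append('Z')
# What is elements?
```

Step-by-step execution trace:
1. try: `elements.append('R')` → elements = ['R']. No exception raised.
2. `except` is skipped.
3. `else` runs: `elements.append('X')` → elements = ['R', 'X'].
4. `finally` always runs: `elements.append('Z')` → elements = ['R', 'X', 'Z'].
Result: ['R', 'X', 'Z']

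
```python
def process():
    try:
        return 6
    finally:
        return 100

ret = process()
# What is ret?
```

Step-by-step execution trace:
1. `process()` enters try: `return 6` sets pending return value 6.
2. Before returning, `finally: return 100` runs and overrides the pending return.
3. process() returns 100 → ret = 100.
Result: 100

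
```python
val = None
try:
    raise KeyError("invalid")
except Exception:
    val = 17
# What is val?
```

Step-by-step execution trace:
1. `raise KeyError(...)` raises KeyError.
2. `except Exception` matches (KeyError is a subclass of Exception) → val = 17.
Result: 17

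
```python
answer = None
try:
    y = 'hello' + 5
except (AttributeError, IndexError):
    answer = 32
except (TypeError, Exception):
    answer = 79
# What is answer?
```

Step-by-step execution trace:
1. `y = 'hello' + 5` raises TypeError.
2. `except (AttributeError, IndexError)` does not match TypeError; skipped.
3. `except (TypeError, Exception)` matches (TypeError is in the tuple) → answer = 79.
Result: 79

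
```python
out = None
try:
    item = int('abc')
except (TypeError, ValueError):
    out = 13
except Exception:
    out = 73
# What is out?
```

Step-by-step execution trace:
1. `item = int('abc')` raises ValueError.
2. `except (TypeError, ValueError)` matches (ValueError is in the tuple) → out = 13.
3. `except Exception` is not reached.
Result: 13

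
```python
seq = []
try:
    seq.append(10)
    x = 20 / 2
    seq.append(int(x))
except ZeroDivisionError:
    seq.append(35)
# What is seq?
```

Step-by-step execution trace:
1. try: `seq.append(10)` → seq = [10].
2. `x = 20 / 2` → x = 10.0. No exception raised.
3. `seq.append(int(x))` → seq = [10, 10].
4. `except ZeroDivisionError` is skipped (no exception was raised).
Result: [10, 10]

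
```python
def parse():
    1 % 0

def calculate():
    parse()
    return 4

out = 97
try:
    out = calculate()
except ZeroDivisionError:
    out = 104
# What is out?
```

Step-by-step execution trace:
1. out starts at 97.
2. try: `calculate()` calls `parse()`.
3. `parse()` evaluates `1 % 0`, which raises ZeroDivisionError; it propagates through calculate (uncaught).
4. `return 4` in calculate is not reached; the assignment to out does not complete.
5. `except ZeroDivisionError` matches → out = 104.
Result: 104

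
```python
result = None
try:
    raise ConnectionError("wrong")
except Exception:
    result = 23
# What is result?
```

Step-by-step execution trace:
1. `raise ConnectionError(...)` raises ConnectionError.
2. `except Exception` matches (ConnectionError is a subclass of Exception) → result = 23.
Result: 23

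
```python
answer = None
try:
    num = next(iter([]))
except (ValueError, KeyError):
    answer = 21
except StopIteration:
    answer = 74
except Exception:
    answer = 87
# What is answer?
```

Step-by-step execution trace:
1. `num = next(iter([]))` raises StopIteration.
2. `except (ValueError, KeyError)` does not match StopIteration; skipped.
3. `except StopIteration` matches (exact type match) → answer = 74.
4. `except Exception` is not reached.
Result: 74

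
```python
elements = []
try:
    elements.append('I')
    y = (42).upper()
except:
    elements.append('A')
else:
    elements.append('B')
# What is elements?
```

Step-by-step execution trace:
1. try: `elements.append('I')` → elements = ['I'].
2. `y = (42).upper()` raises AttributeError.
3. bare `except` matches → `elements.append('A')` → elements = ['I', 'A'].
4. `else` is skipped (an exception was raised).
Result: ['I', 'A']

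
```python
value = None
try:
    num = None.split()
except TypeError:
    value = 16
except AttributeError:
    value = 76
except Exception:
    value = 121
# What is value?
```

Step-by-step execution trace:
1. `num = None.split()` raises AttributeError.
2. `except TypeError` does not match AttributeError; skipped.
3. `except AttributeError` matches → value = 76.
4. Remaining except clauses are skipped.
Result: 76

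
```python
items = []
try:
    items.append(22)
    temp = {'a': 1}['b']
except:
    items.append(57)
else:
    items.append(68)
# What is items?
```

Step-by-step execution trace:
1. try: `items.append(22)` → items = [22].
2. `temp = {'a': 1}['b']` raises KeyError.
3. bare `except` matches → `items.append(57)` → items = [22, 57].
4. `else` is skipped (an exception was raised).
Result: [22, 57]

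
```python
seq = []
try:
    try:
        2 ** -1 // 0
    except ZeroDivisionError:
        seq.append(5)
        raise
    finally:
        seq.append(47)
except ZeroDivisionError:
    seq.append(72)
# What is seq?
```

Step-by-step execution trace:
1. Inner try: `2 ** -1 // 0` raises ZeroDivisionError.
2. Inner `except ZeroDivisionError` matches → `seq.append(5)` → seq = [5].
3. bare `raise` re-raises ZeroDivisionError.
4. Inner `finally` runs during unwinding: `seq.append(47)` → seq = [5, 47].
5. Outer `except ZeroDivisionError` matches → `seq.append(72)` → seq = [5, 47, 72].
Result: [5, 47, 72]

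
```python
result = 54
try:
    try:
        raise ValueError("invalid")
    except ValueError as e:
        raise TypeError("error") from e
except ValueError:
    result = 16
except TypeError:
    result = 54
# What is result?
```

Step-by-step execution trace:
1. Inner try raises ValueError; inner `except ValueError as e` catches it.
2. `raise TypeError(...) from e` raises TypeError (ValueError is attached as __cause__, but only TypeError is active).
3. Outer `except ValueError` does not match TypeError; skipped.
4. Outer `except TypeError` matches → result = 54.
Result: 54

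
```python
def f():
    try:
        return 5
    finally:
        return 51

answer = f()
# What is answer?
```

Step-by-step execution trace:
1. `f()` enters try: `return 5` sets pending return value 5.
2. Before returning, `finally: return 51` runs and overrides the pending return.
3. f() returns 51 → answer = 51.
Result: 51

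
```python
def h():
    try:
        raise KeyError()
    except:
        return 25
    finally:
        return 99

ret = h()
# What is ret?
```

Step-by-step execution trace:
1. `h()` enters try: `raise KeyError()` raises KeyError.
2. bare `except` matches → `return 25` sets pending return value 25.
3. Before returning, `finally: return 99` runs and overrides the pending return.
4. h() returns 99 → ret = 99.
Result: 99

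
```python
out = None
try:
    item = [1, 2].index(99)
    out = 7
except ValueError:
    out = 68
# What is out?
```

Step-by-step execution trace:
1. `item = [1, 2].index(99)` raises ValueError.
2. `out = 7` is not reached.
3. `except ValueError` matches → out = 68.
Result: 68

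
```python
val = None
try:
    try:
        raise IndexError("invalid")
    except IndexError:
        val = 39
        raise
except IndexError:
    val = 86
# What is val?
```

Step-by-step execution trace:
1. Inner try: `raise IndexError("invalid")` raises IndexError.
2. Inner `except IndexError` matches → val = 39.
3. bare `raise` re-raises the same IndexError.
4. Outer `except IndexError` matches → val = 86.
Result: 86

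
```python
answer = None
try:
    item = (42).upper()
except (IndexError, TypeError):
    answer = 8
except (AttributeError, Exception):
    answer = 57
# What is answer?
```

Step-by-step execution trace:
1. `item = (42).upper()` raises AttributeError.
2. `except (IndexError, TypeError)` does not match AttributeError; skipped.
3. `except (AttributeError, Exception)` matches (AttributeError is in the tuple) → answer = 57.
Result: 57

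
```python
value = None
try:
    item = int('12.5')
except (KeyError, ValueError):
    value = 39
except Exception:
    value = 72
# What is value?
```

Step-by-step execution trace:
1. `item = int('12.5')` raises ValueError.
2. `except (KeyError, ValueError)` matches (ValueError is in the tuple) → value = 39.
3. `except Exception` is not reached.
Result: 39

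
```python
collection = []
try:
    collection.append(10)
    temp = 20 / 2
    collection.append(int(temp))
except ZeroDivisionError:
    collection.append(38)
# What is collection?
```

Step-by-step execution trace:
1. try: `collection.append(10)` → collection = [10].
2. `temp = 20 / 2` → temp = 10.0. No exception raised.
3. `collection.append(int(temp))` → collection = [10, 10].
4. `except ZeroDivisionError` is skipped (no exception was raised).
Result: [10, 10]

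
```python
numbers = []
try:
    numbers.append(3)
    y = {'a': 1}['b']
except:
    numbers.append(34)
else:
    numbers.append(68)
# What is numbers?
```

Step-by-step execution trace:
1. try: `numbers.append(3)` → numbers = [3].
2. `y = {'a': 1}['b']` raises KeyError.
3. bare `except` matches → `numbers.append(34)` → numbers = [3, 34].
4. `else` is skipped (an exception was raised).
Result: [3, 34]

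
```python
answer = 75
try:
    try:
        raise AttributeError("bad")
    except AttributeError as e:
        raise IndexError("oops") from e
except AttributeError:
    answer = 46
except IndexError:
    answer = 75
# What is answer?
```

Step-by-step execution trace:
1. Inner try raises AttributeError; inner `except AttributeError as e` catches it.
2. `raise IndexError(...) from e` raises IndexError (AttributeError is attached as __cause__, but only IndexError is active).
3. Outer `except AttributeError` does not match IndexError; skipped.
4. Outer `except IndexError` matches → answer = 75.
Result: 75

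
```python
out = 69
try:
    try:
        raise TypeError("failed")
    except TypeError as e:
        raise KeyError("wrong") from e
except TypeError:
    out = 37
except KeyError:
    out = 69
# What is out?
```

Step-by-step execution trace:
1. Inner try raises TypeError; inner `except TypeError as e` catches it.
2. `raise KeyError(...) from e` raises KeyError (TypeError is attached as __cause__, but only KeyError is active).
3. Outer `except TypeError` does not match KeyError; skipped.
4. Outer `except KeyError` matches → out = 69.
Result: 69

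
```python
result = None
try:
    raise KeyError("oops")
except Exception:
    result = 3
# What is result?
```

Step-by-step execution trace:
1. `raise KeyError(...)` raises KeyError.
2. `except Exception` matches (KeyError is a subclass of Exception) → result = 3.
Result: 3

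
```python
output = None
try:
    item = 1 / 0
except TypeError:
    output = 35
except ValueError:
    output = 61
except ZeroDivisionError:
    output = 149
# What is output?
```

Step-by-step execution trace:
1. `item = 1 / 0` raises ZeroDivisionError.
2. `except TypeError` does not match ZeroDivisionError; skipped.
3. `except ValueError` does not match ZeroDivisionError; skipped.
4. `except ZeroDivisionError` matches → output = 149.
Result: 149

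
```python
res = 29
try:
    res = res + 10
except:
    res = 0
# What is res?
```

Step-by-step execution trace:
1. res starts at 29.
2. try: `res = res + 10` → res = 39. No exception raised.
3. `except` is skipped.
Result: 39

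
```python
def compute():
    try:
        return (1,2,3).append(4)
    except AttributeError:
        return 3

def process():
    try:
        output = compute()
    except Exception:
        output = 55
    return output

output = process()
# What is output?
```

Step-by-step execution trace:
1. `process()` calls `compute()`.
2. In compute: `(1,2,3).append(4)` raises AttributeError; `except AttributeError` catches it → returns 3.
3. In process: `output = compute()` → output = 3. No exception reaches process.
4. `except Exception` is skipped; process returns 3.
5. output = 3.
Result: 3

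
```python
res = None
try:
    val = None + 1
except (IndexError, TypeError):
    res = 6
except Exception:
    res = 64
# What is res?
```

Step-by-step execution trace:
1. `val = None + 1` raises TypeError.
2. `except (IndexError, TypeError)` matches (TypeError is in the tuple) → res = 6.
3. `except Exception` is not reached.
Result: 6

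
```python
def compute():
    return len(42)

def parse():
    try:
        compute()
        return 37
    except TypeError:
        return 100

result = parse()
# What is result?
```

Step-by-step execution trace:
1. `parse()` calls `compute()`.
2. `compute()` evaluates `len(42)`, which raises TypeError; it propagates to the caller.
3. `return 37` is not reached.
4. `except TypeError` in parse matches → returns 100.
5. result = 100.
Result: 100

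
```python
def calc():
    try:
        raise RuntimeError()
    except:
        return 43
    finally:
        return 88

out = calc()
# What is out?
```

Step-by-step execution trace:
1. `calc()` enters try: `raise RuntimeError()` raises RuntimeError.
2. bare `except` matches → `return 43` sets pending return value 43.
3. Before returning, `finally: return 88` runs and overrides the pending return.
4. calc() returns 88 → out = 88.
Result: 88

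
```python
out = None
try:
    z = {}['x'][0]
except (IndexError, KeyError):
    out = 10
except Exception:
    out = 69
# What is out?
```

Step-by-step execution trace:
1. `z = {}['x'][0]` raises KeyError.
2. `except (IndexError, KeyError)` matches (KeyError is in the tuple) → out = 10.
3. `except Exception` is not reached.
Result: 10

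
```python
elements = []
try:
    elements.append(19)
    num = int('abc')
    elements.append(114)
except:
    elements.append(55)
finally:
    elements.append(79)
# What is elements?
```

Step-by-step execution trace:
1. try: `elements.append(19)` → elements = [19].
2. `num = int('abc')` raises ValueError; `elements.append(114)` is not reached.
3. bare `except` matches → `elements.append(55)` → elements = [19, 55].
4. finally always runs: `elements.append(79)` → elements = [19, 55, 79].
Result: [19, 55, 79]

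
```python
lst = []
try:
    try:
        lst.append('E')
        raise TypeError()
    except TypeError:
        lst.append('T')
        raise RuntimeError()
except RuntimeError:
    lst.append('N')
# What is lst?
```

Step-by-step execution trace:
1. Inner try: `lst.append('E')` → lst = ['E'].
2. `raise TypeError()` raises TypeError.
3. Inner `except TypeError` matches → `lst.append('T')` → lst = ['E', 'T'].
4. `raise RuntimeError()` raises RuntimeError; propagates to outer try.
5. Outer `except RuntimeError` matches → `lst.append('N')` → lst = ['E', 'T', 'N'].
Result: ['E', 'T', 'N']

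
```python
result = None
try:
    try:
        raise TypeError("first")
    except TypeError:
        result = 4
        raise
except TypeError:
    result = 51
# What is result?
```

Step-by-step execution trace:
1. Inner try: `raise TypeError("first")` raises TypeError.
2. Inner `except TypeError` matches → result = 4.
3. bare `raise` re-raises the same TypeError.
4. Outer `except TypeError` matches → result = 51.
Result: 51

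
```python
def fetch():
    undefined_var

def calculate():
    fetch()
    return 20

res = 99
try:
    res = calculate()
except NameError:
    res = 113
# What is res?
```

Step-by-step execution trace:
1. res starts at 99.
2. try: `calculate()` calls `fetch()`.
3. `fetch()` evaluates `undefined_var`, which raises NameError; it propagates through calculate (uncaught).
4. `return 20` in calculate is not reached; the assignment to res does not complete.
5. `except NameError` matches → res = 113.
Result: 113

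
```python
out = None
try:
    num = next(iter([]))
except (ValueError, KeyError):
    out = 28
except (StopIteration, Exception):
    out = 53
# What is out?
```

Step-by-step execution trace:
1. `num = next(iter([]))` raises StopIteration.
2. `except (ValueError, KeyError)` does not match StopIteration; skipped.
3. `except (StopIteration, Exception)` matches (StopIteration is in the tuple) → out = 53.
Result: 53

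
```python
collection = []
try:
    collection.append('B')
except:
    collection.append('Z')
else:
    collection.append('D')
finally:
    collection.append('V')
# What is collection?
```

Step-by-step execution trace:
1. try: `collection.append('B')` → collection = ['B']. No exception raised.
2. `except` is skipped.
3. `else` runs: `collection.append('D')` → collection = ['B', 'D'].
4. `finally` always runs: `collection.append('V')` → collection = ['B', 'D', 'V'].
Result: ['B', 'D', 'V']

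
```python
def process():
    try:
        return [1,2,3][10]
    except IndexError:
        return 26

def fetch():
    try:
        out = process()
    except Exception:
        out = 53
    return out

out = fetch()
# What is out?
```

Step-by-step execution trace:
1. `fetch()` calls `process()`.
2. In process: `[1,2,3][10]` raises IndexError; `except IndexError` catches it → returns 26.
3. In fetch: `out = process()` → out = 26. No exception reaches fetch.
4. `except Exception` is skipped; fetch returns 26.
5. out = 26.
Result: 26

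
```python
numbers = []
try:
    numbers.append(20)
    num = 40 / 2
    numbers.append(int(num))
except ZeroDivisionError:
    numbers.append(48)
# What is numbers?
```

Step-by-step execution trace:
1. try: `numbers.append(20)` → numbers = [20].
2. `num = 40 / 2` → num = 20.0. No exception raised.
3. `numbers.append(int(num))` → numbers = [20, 20].
4. `except ZeroDivisionError` is skipped (no exception was raised).
Result: [20, 20]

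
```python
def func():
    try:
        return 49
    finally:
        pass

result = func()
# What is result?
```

Step-by-step execution trace:
1. `func()` enters try: `return 49` sets pending return value 49.
2. Before returning, `finally: pass` runs (no effect).
3. func() returns 49 → result = 49.
Result: 49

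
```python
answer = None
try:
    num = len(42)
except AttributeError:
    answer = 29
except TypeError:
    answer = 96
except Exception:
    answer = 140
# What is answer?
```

Step-by-step execution trace:
1. `num = len(42)` raises TypeError.
2. `except AttributeError` does not match TypeError; skipped.
3. `except TypeError` matches → answer = 96.
4. Remaining except clauses are skipped.
Result: 96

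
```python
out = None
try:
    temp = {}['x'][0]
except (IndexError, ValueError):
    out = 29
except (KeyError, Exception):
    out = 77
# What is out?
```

Step-by-step execution trace:
1. `temp = {}['x'][0]` raises KeyError.
2. `except (IndexError, ValueError)` does not match KeyError; skipped.
3. `except (KeyError, Exception)` matches (KeyError is in the tuple) → out = 77.
Result: 77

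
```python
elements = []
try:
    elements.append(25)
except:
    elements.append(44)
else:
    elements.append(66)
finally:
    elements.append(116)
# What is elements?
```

Step-by-step execution trace:
1. try: `elements.append(25)` → elements = [25]. No exception raised.
2. `except` is skipped.
3. `else` runs: `elements.append(66)` → elements = [25, 66].
4. `finally` always runs: `elements.append(116)` → elements = [25, 66, 116].
Result: [25, 66, 116]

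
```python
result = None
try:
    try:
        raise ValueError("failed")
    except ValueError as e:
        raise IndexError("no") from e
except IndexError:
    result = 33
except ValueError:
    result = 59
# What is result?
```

Step-by-step execution trace:
1. Inner try raises ValueError; inner `except ValueError as e` catches it.
2. `raise IndexError(...) from e` raises IndexError (ValueError is attached as __cause__, but only IndexError is active).
3. Outer `except IndexError` matches → result = 33.
4. `except ValueError` is not reached.
Result: 33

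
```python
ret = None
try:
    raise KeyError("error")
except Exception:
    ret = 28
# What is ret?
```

Step-by-step execution trace:
1. `raise KeyError(...)` raises KeyError.
2. `except Exception` matches (KeyError is a subclass of Exception) → ret = 28.
Result: 28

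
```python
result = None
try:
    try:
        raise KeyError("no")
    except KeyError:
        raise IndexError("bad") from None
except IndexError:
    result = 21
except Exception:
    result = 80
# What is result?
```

Step-by-step execution trace:
1. Inner try raises KeyError; inner `except KeyError` catches it.
2. `raise IndexError(...) from None` raises IndexError (from None suppresses __context__, but the active exception is still IndexError).
3. Outer `except IndexError` matches → result = 21.
4. `except Exception` is not reached.
Result: 21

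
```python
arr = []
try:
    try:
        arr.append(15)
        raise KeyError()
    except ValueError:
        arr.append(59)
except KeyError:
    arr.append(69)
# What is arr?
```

Step-by-step execution trace:
1. Inner try: `arr.append(15)` → arr = [15].
2. `raise KeyError()` raises KeyError.
3. Inner `except ValueError` does not match KeyError; exception propagates to outer try.
4. Outer `except KeyError` matches → `arr.append(69)` → arr = [15, 69].
Result: [15, 69]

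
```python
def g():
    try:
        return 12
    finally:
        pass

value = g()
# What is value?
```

Step-by-step execution trace:
1. `g()` enters try: `return 12` sets pending return value 12.
2. Before returning, `finally: pass` runs (no effect).
3. g() returns 12 → value = 12.
Result: 12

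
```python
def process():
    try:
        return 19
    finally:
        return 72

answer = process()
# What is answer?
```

Step-by-step execution trace:
1. `process()` enters try: `return 19` sets pending return value 19.
2. Before returning, `finally: return 72` runs and overrides the pending return.
3. process() returns 72 → answer = 72.
Result: 72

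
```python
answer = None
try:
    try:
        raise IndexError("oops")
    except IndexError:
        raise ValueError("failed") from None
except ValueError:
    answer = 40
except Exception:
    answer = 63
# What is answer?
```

Step-by-step execution trace:
1. Inner try raises IndexError; inner `except IndexError` catches it.
2. `raise ValueError(...) from None` raises ValueError (from None suppresses __context__, but the active exception is still ValueError).
3. Outer `except ValueError` matches → answer = 40.
4. `except Exception` is not reached.
Result: 40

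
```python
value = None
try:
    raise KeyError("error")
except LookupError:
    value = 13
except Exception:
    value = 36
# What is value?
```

Step-by-step execution trace:
1. `raise KeyError(...)` raises KeyError.
2. `except LookupError` matches (KeyError is a subclass of LookupError) → value = 13.
3. `except Exception` is not reached.
Result: 13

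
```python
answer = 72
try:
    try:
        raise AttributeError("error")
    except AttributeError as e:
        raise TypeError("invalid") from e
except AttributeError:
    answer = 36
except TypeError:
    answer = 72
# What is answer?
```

Step-by-step execution trace:
1. Inner try raises AttributeError; inner `except AttributeError as e` catches it.
2. `raise TypeError(...) from e` raises TypeError (AttributeError is attached as __cause__, but only TypeError is active).
3. Outer `except AttributeError` does not match TypeError; skipped.
4. Outer `except TypeError` matches → answer = 72.
Result: 72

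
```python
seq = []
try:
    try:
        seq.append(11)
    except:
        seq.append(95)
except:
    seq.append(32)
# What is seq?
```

Step-by-step execution trace:
1. Inner try: `seq.append(11)` → seq = [11]. No exception raised.
2. Inner `except` is skipped.
3. Inner try completes normally; outer `except` is skipped.
Result: [11]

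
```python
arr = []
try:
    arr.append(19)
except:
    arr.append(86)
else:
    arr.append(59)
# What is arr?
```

Step-by-step execution trace:
1. try: `arr.append(19)` → arr = [19]. No exception raised.
2. `except` is skipped.
3. `else` runs (try completed without exception): `arr.append(59)` → arr = [19, 59].
Result: [19, 59]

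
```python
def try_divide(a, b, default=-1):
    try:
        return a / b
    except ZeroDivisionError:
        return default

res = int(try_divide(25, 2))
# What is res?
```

Step-by-step execution trace:
1. `try_divide(25, 2)` enters try: `return 25 / 2` → returns 12.5. No exception raised.
2. `except ZeroDivisionError` is skipped.
3. `int(12.5)` → 12 → res = 12.
Result: 12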